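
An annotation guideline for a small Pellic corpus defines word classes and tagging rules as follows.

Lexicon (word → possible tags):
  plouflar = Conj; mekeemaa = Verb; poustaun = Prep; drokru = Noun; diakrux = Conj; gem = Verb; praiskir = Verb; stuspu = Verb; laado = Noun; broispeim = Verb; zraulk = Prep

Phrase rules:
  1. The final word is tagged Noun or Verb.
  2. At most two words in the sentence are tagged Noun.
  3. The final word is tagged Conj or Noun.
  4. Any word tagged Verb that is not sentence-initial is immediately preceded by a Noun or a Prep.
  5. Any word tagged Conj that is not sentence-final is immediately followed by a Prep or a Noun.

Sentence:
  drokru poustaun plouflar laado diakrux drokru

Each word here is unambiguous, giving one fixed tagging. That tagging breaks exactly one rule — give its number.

2

Fixed tagging: Noun Prep Conj Noun Conj Noun.
Applying the rules: R1 pass, R2 fail, R3 pass, R4 pass, R5 pass.
Only rule 2 fails.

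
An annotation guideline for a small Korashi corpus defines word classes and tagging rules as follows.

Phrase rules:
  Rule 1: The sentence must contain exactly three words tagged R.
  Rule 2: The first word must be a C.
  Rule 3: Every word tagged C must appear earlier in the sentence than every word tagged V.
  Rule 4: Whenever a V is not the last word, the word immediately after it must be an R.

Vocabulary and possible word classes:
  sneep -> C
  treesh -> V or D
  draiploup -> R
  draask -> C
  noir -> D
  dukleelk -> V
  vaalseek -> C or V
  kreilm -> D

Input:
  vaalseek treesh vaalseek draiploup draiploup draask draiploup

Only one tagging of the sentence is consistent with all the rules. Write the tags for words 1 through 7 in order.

C D C R R C R

Candidates per position — 1:vaalseek {C,V}; 2:treesh {V,D}; 3:vaalseek {C,V}; 4:draiploup {R}; 5:draiploup {R}; 6:draask {C}; 7:draiploup {R}.
Position 1: V is ruled out by rule 2; that leaves C.
Position 2: V is ruled out by rule 3; that leaves D.
Position 3: V is ruled out by rule 3; that leaves C.
So the tagging must be: C D C R R C R.
Verifying each rule — rule 1 satisfied; rule 2 satisfied; rule 3 satisfied; rule 4 satisfied.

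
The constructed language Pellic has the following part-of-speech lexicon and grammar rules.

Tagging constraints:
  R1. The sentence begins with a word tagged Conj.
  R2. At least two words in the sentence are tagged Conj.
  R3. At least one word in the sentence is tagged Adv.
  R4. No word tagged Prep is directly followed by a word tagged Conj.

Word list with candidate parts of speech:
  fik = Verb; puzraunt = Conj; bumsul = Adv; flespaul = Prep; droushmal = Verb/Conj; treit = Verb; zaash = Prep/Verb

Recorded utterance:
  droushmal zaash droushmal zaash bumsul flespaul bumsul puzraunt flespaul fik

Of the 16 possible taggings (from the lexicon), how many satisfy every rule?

6

Candidates per position — 1:droushmal {Verb,Conj}; 2:zaash {Prep,Verb}; 3:droushmal {Verb,Conj}; 4:zaash {Prep,Verb}; 5:bumsul {Adv}; 6:flespaul {Prep}; 7:bumsul {Adv}; 8:puzraunt {Conj}; 9:flespaul {Prep}; 10:fik {Verb}.
There are 16 candidate sequences in total.
Checking each against the rules leaves 6 sequences.
Count = 6.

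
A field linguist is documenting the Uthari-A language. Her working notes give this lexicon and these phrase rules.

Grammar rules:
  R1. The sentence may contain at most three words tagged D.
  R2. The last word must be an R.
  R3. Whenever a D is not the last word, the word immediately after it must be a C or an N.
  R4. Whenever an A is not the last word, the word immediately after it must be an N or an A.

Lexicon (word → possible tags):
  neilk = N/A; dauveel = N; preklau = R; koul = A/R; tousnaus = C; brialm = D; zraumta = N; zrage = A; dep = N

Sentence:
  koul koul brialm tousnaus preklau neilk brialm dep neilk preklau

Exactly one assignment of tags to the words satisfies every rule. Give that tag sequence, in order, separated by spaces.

R R D C R N D N N R

Candidates per position — 1:koul {A,R}; 2:koul {A,R}; 3:brialm {D}; 4:tousnaus {C}; 5:preklau {R}; 6:neilk {N,A}; 7:brialm {D}; 8:dep {N}; 9:neilk {N,A}; 10:preklau {R}.
Position 1: A is ruled out by rule 4; that leaves R.
Position 2: A is ruled out by rule 4; that leaves R.
Position 6: A is ruled out by rule 4; that leaves N.
Position 9: A is ruled out by rule 4; that leaves N.
The unique satisfying tagging is: R R D C R N D N N R.
Verifying each rule — rule 1 ✓; rule 2 ✓; rule 3 ✓; rule 4 ✓.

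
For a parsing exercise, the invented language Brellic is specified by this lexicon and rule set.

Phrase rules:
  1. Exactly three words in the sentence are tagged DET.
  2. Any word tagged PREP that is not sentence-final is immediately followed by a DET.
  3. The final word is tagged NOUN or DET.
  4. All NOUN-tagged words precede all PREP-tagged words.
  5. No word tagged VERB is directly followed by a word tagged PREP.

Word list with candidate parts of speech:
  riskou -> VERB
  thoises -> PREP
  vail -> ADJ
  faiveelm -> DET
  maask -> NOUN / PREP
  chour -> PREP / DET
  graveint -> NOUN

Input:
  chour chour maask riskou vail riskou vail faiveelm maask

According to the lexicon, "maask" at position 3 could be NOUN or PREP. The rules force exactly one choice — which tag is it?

Candidates per position — 1:chour {PREP,DET}; 2:chour {PREP,DET}; 3:maask {NOUN,PREP}; 4:riskou {VERB}; 5:vail {ADJ}; 6:riskou {VERB}; 7:vail {ADJ}; 8:faiveelm {DET}; 9:maask {NOUN,PREP}.
Word 1 cannot be PREP — rule 1 would then fail for every completion. It is DET.
Word 2 cannot be PREP — rule 1 would then fail for every completion. It is DET.
Word 3 cannot be PREP — rule 2 would then fail for every completion. It is NOUN.
Word 9 cannot be PREP — rule 3 would then fail for every completion. It is NOUN.
That leaves exactly one tagging: DET DET NOUN VERB ADJ VERB ADJ DET NOUN.
Checking: rule 1 ✓; rule 2 ✓; rule 3 ✓; rule 4 ✓; rule 5 ✓.

NOUN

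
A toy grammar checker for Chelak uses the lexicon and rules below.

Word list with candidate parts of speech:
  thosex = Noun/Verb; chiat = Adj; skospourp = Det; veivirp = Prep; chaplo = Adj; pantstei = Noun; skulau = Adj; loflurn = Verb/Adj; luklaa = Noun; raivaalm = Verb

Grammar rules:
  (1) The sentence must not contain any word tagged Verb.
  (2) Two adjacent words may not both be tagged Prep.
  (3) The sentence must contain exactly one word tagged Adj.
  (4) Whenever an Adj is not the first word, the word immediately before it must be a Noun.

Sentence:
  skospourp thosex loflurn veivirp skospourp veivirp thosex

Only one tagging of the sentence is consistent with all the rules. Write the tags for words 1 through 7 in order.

Det Noun Adj Prep Det Prep Noun

Candidates per position — 1:skospourp {Det}; 2:thosex {Noun,Verb}; 3:loflurn {Verb,Adj}; 4:veivirp {Prep}; 5:skospourp {Det}; 6:veivirp {Prep}; 7:thosex {Noun,Verb}.
At position 2, choosing Verb makes rule 1 impossible to satisfy; hence Noun.
At position 3, choosing Verb makes rule 1 impossible to satisfy; hence Adj.
At position 7, choosing Verb makes rule 1 impossible to satisfy; hence Noun.
The only consistent sequence is: Det Noun Adj Prep Det Prep Noun.
Check: rule 1 satisfied; rule 2 satisfied; rule 3 satisfied; rule 4 satisfied.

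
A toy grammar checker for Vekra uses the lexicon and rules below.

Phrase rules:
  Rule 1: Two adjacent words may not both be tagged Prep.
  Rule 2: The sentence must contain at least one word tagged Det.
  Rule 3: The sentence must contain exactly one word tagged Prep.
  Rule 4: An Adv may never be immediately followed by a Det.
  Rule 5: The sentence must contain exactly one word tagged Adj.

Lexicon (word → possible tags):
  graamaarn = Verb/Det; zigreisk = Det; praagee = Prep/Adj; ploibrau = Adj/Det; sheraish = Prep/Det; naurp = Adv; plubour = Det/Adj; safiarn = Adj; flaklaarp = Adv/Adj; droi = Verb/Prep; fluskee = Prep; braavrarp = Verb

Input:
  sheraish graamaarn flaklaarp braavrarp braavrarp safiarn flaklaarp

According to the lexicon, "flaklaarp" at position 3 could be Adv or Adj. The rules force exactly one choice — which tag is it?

Adv

Candidates per position — 1:sheraish {Prep,Det}; 2:graamaarn {Verb,Det}; 3:flaklaarp {Adv,Adj}; 4:braavrarp {Verb}; 5:braavrarp {Verb}; 6:safiarn {Adj}; 7:flaklaarp {Adv,Adj}.
Word 1 cannot be Det — rule 3 would then fail for every completion. It is Prep.
Word 2 cannot be Verb — rule 2 would then fail for every completion. It is Det.
Word 3 cannot be Adj — rule 5 would then fail for every completion. It is Adv.
Word 7 cannot be Adj — rule 5 would then fail for every completion. It is Adv.
So the tagging must be: Prep Det Adv Verb Verb Adj Adv.
Checking: rule 1 ok; rule 2 ok; rule 3 ok; rule 4 ok; rule 5 ok.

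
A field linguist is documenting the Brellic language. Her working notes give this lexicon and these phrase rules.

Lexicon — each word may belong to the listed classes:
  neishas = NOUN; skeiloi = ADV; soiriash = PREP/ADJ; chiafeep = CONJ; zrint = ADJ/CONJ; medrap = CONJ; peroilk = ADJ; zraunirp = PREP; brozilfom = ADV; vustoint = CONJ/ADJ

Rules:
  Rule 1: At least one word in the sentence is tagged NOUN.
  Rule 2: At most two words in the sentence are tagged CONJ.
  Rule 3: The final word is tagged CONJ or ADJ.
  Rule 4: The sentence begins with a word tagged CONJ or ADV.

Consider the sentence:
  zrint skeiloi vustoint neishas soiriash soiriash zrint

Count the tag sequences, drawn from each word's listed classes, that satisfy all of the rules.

Candidates per position — 1:zrint {ADJ,CONJ}; 2:skeiloi {ADV}; 3:vustoint {CONJ,ADJ}; 4:neishas {NOUN}; 5:soiriash {PREP,ADJ}; 6:soiriash {PREP,ADJ}; 7:zrint {ADJ,CONJ}.
There are 32 candidate sequences in total.
Checking each against the rules leaves 12 sequences.
Count = 12.

12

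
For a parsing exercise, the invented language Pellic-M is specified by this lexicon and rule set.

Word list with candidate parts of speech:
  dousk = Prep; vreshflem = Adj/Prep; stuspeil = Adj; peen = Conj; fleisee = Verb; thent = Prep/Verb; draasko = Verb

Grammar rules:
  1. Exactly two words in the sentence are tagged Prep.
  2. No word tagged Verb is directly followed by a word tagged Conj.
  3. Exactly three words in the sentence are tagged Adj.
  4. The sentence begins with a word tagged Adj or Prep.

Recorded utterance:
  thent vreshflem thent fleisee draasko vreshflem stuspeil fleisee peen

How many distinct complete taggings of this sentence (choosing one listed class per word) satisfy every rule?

0

Candidates per position — 1:thent {Prep,Verb}; 2:vreshflem {Adj,Prep}; 3:thent {Prep,Verb}; 4:fleisee {Verb}; 5:draasko {Verb}; 6:vreshflem {Adj,Prep}; 7:stuspeil {Adj}; 8:fleisee {Verb}; 9:peen {Conj}.
There are 16 candidate sequences in total.
Rule 2 cannot be satisfied by any choice of tags from the lexicon.
So there is no consistent tagging.
Count = 0.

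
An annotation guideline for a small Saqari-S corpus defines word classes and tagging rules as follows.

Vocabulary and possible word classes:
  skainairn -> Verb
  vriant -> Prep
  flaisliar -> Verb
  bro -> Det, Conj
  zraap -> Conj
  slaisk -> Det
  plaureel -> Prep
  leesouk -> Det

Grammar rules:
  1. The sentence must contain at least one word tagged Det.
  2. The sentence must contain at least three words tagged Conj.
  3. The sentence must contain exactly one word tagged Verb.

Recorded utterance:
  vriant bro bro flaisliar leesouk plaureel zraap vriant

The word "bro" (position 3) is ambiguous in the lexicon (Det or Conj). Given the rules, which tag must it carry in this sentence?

Candidates per position — 1:vriant {Prep}; 2:bro {Det,Conj}; 3:bro {Det,Conj}; 4:flaisliar {Verb}; 5:leesouk {Det}; 6:plaureel {Prep}; 7:zraap {Conj}; 8:vriant {Prep}.
At position 2, choosing Det makes rule 2 impossible to satisfy; hence Conj.
At position 3, choosing Det makes rule 2 impossible to satisfy; hence Conj.
So the tagging must be: Prep Conj Conj Verb Det Prep Conj Prep.
Check: rule 1 holds; rule 2 holds; rule 3 holds.

Conj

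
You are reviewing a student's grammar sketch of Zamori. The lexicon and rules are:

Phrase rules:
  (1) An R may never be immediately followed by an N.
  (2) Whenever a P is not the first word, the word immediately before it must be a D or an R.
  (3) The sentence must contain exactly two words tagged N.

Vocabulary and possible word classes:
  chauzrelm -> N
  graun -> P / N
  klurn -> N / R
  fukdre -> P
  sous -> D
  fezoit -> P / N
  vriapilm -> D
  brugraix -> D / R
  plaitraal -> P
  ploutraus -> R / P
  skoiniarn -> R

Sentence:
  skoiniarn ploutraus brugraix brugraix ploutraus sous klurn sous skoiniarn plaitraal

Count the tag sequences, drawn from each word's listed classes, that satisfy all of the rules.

Candidates per position — 1:skoiniarn {R}; 2:ploutraus {R,P}; 3:brugraix {D,R}; 4:brugraix {D,R}; 5:ploutraus {R,P}; 6:sous {D}; 7:klurn {N,R}; 8:sous {D}; 9:skoiniarn {R}; 10:plaitraal {P}.
There are 32 candidate sequences in total.
Rule 3 cannot be satisfied by any choice of tags from the lexicon.
So there is no consistent tagging.
Count = 0.

0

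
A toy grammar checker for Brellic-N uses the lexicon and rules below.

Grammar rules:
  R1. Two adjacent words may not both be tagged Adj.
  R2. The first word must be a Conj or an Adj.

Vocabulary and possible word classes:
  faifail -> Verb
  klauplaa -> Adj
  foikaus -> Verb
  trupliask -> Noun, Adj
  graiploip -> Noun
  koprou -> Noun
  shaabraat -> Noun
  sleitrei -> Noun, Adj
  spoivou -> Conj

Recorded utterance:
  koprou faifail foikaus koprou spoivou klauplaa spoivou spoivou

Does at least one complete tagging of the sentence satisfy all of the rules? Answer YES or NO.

NO

Candidates per position — 1:koprou {Noun}; 2:faifail {Verb}; 3:foikaus {Verb}; 4:koprou {Noun}; 5:spoivou {Conj}; 6:klauplaa {Adj}; 7:spoivou {Conj}; 8:spoivou {Conj}.
Rule 2 cannot be satisfied by any choice of tags from the lexicon.
So there is no consistent tagging.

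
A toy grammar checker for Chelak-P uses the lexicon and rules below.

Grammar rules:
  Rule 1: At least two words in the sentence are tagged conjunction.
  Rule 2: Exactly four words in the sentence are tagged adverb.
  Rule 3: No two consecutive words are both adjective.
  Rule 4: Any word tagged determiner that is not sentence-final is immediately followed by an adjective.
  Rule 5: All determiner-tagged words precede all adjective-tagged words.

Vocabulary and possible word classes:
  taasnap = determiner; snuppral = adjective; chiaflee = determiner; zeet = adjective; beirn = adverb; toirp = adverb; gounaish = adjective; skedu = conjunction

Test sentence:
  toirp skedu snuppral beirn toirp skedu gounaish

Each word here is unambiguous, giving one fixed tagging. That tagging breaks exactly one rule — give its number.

2

Fixed tagging: adverb conjunction adjective adverb adverb conjunction adjective.
Applying the rules: R1 holds, R2 violated, R3 holds, R4 holds, R5 holds.
Only rule 2 fails.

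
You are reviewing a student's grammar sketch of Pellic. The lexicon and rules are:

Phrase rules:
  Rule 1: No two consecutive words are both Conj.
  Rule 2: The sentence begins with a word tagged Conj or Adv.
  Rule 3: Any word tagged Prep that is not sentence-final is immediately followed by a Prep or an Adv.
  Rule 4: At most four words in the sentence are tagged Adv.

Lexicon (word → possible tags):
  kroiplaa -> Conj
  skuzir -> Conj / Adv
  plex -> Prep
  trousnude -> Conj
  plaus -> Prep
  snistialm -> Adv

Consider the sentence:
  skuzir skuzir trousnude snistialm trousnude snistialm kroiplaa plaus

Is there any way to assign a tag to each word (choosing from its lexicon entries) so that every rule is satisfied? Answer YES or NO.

YES

Candidates per position — 1:skuzir {Conj,Adv}; 2:skuzir {Conj,Adv}; 3:trousnude {Conj}; 4:snistialm {Adv}; 5:trousnude {Conj}; 6:snistialm {Adv}; 7:kroiplaa {Conj}; 8:plaus {Prep}.
One satisfying assignment: Conj Adv Conj Adv Conj Adv Conj Prep.
Rule-by-rule: rule 1 satisfied; rule 2 satisfied; rule 3 satisfied; rule 4 satisfied.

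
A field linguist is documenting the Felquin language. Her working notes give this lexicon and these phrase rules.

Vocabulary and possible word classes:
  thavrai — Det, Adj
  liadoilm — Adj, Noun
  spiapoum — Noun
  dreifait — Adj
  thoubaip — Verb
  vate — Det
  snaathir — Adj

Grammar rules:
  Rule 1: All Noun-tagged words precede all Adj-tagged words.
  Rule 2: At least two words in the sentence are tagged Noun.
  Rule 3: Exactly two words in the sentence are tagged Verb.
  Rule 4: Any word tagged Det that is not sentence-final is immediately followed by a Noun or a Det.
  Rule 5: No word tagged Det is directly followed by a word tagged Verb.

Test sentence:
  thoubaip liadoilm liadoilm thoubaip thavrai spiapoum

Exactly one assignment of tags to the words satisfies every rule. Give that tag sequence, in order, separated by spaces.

Verb Noun Noun Verb Det Noun

Candidates per position — 1:thoubaip {Verb}; 2:liadoilm {Adj,Noun}; 3:liadoilm {Adj,Noun}; 4:thoubaip {Verb}; 5:thavrai {Det,Adj}; 6:spiapoum {Noun}.
Position 2: tagging it Adj would leave rule 1 unsatisfiable, so it must be Noun.
Position 3: tagging it Adj would leave rule 1 unsatisfiable, so it must be Noun.
Position 5: tagging it Adj would leave rule 1 unsatisfiable, so it must be Det.
The only consistent sequence is: Verb Noun Noun Verb Det Noun.
Verifying each rule — rule 1 holds; rule 2 holds; rule 3 holds; rule 4 holds; rule 5 holds.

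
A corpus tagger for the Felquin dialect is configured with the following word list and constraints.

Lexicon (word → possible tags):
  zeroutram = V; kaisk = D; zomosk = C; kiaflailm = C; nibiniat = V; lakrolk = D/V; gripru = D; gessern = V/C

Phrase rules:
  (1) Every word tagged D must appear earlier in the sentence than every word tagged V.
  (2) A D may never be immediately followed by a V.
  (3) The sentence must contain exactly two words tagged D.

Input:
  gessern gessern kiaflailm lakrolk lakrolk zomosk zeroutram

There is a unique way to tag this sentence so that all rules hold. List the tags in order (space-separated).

Candidates per position — 1:gessern {V,C}; 2:gessern {V,C}; 3:kiaflailm {C}; 4:lakrolk {D,V}; 5:lakrolk {D,V}; 6:zomosk {C}; 7:zeroutram {V}.
At position 4, choosing V makes rule 3 impossible to satisfy; hence D.
At position 5, choosing V makes rule 2 impossible to satisfy; hence D.
At position 1, choosing V makes rule 1 impossible to satisfy; hence C.
At position 2, choosing V makes rule 1 impossible to satisfy; hence C.
So the tagging must be: C C C D D C V.
Verifying each rule — rule 1 holds; rule 2 holds; rule 3 holds.

C C C D D C V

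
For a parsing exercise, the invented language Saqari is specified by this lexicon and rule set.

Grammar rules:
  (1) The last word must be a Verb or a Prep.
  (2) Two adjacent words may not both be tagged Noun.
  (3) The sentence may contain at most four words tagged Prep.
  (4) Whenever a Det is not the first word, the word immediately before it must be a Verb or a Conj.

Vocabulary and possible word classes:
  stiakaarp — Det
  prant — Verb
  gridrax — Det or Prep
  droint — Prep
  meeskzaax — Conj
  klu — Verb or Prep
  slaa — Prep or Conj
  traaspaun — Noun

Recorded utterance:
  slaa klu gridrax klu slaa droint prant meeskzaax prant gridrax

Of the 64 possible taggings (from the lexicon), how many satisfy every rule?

12

Candidates per position — 1:slaa {Prep,Conj}; 2:klu {Verb,Prep}; 3:gridrax {Det,Prep}; 4:klu {Verb,Prep}; 5:slaa {Prep,Conj}; 6:droint {Prep}; 7:prant {Verb}; 8:meeskzaax {Conj}; 9:prant {Verb}; 10:gridrax {Det,Prep}.
There are 64 candidate sequences in total.
Checking each against the rules leaves 12 sequences.
Count = 12.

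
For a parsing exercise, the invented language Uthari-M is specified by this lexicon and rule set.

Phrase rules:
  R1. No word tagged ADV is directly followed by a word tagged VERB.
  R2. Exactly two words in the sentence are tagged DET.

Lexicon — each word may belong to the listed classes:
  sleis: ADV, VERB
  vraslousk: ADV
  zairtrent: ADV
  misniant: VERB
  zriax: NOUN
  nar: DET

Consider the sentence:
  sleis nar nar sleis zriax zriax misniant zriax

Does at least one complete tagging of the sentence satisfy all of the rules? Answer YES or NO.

YES

Candidates per position — 1:sleis {ADV,VERB}; 2:nar {DET}; 3:nar {DET}; 4:sleis {ADV,VERB}; 5:zriax {NOUN}; 6:zriax {NOUN}; 7:misniant {VERB}; 8:zriax {NOUN}.
One satisfying assignment: VERB DET DET VERB NOUN NOUN VERB NOUN.
Rule-by-rule: rule 1 ✓; rule 2 ✓.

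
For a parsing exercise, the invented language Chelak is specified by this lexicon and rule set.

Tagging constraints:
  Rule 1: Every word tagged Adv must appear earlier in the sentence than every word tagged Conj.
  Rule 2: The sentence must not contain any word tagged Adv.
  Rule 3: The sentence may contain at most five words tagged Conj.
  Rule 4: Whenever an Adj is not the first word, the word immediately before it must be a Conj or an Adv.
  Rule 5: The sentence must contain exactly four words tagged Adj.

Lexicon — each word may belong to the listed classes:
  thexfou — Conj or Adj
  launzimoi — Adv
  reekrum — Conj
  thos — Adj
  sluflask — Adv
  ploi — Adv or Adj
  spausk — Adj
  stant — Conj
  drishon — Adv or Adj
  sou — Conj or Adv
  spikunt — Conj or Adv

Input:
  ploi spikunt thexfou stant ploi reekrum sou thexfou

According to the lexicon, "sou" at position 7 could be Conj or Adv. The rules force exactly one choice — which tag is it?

Conj

Candidates per position — 1:ploi {Adv,Adj}; 2:spikunt {Conj,Adv}; 3:thexfou {Conj,Adj}; 4:stant {Conj}; 5:ploi {Adv,Adj}; 6:reekrum {Conj}; 7:sou {Conj,Adv}; 8:thexfou {Conj,Adj}.
Position 1: tagging it Adv would leave rule 2 unsatisfiable, so it must be Adj.
Position 2: tagging it Adv would leave rule 2 unsatisfiable, so it must be Conj.
Position 3: tagging it Conj would leave rule 5 unsatisfiable, so it must be Adj.
Position 5: tagging it Adv would leave rule 1 unsatisfiable, so it must be Adj.
Position 7: tagging it Adv would leave rule 1 unsatisfiable, so it must be Conj.
Position 8: tagging it Conj would leave rule 5 unsatisfiable, so it must be Adj.
That leaves exactly one tagging: Adj Conj Adj Conj Adj Conj Conj Adj.
Verifying each rule — rule 1 holds; rule 2 holds; rule 3 holds; rule 4 holds; rule 5 holds.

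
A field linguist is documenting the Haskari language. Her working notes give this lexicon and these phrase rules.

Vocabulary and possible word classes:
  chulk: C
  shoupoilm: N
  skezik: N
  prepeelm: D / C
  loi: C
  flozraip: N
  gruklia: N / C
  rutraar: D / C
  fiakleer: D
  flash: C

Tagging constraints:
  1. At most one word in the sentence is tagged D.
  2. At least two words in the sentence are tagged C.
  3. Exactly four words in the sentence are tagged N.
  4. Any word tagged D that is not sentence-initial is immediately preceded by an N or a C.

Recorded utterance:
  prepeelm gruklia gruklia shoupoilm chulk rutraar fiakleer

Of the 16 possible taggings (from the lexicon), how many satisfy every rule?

0

Candidates per position — 1:prepeelm {D,C}; 2:gruklia {N,C}; 3:gruklia {N,C}; 4:shoupoilm {N}; 5:chulk {C}; 6:rutraar {D,C}; 7:fiakleer {D}.
There are 16 candidate sequences in total.
Rule 3 cannot be satisfied by any choice of tags from the lexicon.
So there is no consistent tagging.
Count = 0.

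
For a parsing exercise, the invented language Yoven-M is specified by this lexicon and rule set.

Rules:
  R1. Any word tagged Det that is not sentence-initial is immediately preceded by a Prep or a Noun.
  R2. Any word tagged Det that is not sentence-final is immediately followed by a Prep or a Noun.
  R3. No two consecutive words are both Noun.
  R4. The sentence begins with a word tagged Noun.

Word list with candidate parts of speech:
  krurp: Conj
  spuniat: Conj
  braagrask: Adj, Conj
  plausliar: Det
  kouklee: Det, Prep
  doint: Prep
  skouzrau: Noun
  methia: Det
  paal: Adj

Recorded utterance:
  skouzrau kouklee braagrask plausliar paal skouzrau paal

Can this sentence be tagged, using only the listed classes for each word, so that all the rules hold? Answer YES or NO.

NO

Candidates per position — 1:skouzrau {Noun}; 2:kouklee {Det,Prep}; 3:braagrask {Adj,Conj}; 4:plausliar {Det}; 5:paal {Adj}; 6:skouzrau {Noun}; 7:paal {Adj}.
Rule 1 cannot be satisfied by any choice of tags from the lexicon.
So there is no consistent tagging.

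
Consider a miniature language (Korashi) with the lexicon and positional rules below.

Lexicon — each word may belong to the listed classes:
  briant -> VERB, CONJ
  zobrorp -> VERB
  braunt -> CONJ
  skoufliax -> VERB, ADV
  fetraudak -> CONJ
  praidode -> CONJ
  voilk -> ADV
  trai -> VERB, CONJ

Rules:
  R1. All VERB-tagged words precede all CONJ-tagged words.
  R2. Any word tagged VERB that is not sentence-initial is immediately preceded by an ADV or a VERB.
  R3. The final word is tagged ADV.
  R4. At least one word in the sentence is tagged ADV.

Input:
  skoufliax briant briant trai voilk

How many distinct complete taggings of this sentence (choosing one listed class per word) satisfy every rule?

8

Candidates per position — 1:skoufliax {VERB,ADV}; 2:briant {VERB,CONJ}; 3:briant {VERB,CONJ}; 4:trai {VERB,CONJ}; 5:voilk {ADV}.
There are 16 candidate sequences in total.
Checking each against the rules leaves 8 sequences.
Count = 8.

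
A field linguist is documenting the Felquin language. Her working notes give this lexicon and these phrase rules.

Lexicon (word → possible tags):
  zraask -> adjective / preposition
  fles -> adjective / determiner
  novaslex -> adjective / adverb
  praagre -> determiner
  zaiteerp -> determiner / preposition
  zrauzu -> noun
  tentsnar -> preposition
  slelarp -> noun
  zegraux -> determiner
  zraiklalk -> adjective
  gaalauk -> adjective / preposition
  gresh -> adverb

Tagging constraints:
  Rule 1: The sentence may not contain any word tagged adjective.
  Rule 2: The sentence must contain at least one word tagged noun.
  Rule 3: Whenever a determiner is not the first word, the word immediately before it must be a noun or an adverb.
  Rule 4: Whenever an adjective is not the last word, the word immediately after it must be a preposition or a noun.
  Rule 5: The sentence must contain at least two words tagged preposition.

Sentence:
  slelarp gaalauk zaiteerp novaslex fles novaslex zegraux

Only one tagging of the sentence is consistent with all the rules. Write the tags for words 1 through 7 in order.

noun preposition preposition adverb determiner adverb determiner

Candidates per position — 1:slelarp {noun}; 2:gaalauk {adjective,preposition}; 3:zaiteerp {determiner,preposition}; 4:novaslex {adjective,adverb}; 5:fles {adjective,determiner}; 6:novaslex {adjective,adverb}; 7:zegraux {determiner}.
At position 2, choosing adjective makes rule 1 impossible to satisfy; hence preposition.
At position 3, choosing determiner makes rule 3 impossible to satisfy; hence preposition.
At position 4, choosing adjective makes rule 1 impossible to satisfy; hence adverb.
At position 5, choosing adjective makes rule 1 impossible to satisfy; hence determiner.
At position 6, choosing adjective makes rule 1 impossible to satisfy; hence adverb.
The unique satisfying tagging is: noun preposition preposition adverb determiner adverb determiner.
Check: rule 1 satisfied; rule 2 satisfied; rule 3 satisfied; rule 4 satisfied; rule 5 satisfied.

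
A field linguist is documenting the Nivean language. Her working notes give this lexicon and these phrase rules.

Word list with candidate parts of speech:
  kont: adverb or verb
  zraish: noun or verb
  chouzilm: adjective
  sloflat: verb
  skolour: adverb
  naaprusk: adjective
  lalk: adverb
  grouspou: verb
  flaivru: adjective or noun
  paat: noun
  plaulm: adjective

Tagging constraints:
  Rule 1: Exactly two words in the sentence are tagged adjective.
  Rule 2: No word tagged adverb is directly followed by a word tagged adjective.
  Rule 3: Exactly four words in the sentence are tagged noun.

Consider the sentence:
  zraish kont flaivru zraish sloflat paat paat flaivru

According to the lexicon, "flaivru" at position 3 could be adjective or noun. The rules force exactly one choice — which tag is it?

adjective

Candidates per position — 1:zraish {noun,verb}; 2:kont {adverb,verb}; 3:flaivru {adjective,noun}; 4:zraish {noun,verb}; 5:sloflat {verb}; 6:paat {noun}; 7:paat {noun}; 8:flaivru {adjective,noun}.
Position 3: tagging it noun would leave rule 1 unsatisfiable, so it must be adjective.
Position 8: tagging it noun would leave rule 1 unsatisfiable, so it must be adjective.
Position 1: tagging it verb would leave rule 3 unsatisfiable, so it must be noun.
Position 2: tagging it adverb would leave rule 2 unsatisfiable, so it must be verb.
Position 4: tagging it verb would leave rule 3 unsatisfiable, so it must be noun.
The unique satisfying tagging is: noun verb adjective noun verb noun noun adjective.
Checking: rule 1 satisfied; rule 2 satisfied; rule 3 satisfied.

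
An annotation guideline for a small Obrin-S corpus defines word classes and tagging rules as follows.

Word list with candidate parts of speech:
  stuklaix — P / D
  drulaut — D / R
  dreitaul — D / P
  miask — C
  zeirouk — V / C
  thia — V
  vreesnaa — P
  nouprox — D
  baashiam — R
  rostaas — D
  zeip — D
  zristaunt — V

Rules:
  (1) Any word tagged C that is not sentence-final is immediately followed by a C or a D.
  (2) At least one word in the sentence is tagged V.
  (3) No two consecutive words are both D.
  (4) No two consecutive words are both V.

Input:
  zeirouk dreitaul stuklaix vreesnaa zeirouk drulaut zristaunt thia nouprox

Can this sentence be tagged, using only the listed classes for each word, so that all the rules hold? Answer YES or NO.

NO

Candidates per position — 1:zeirouk {V,C}; 2:dreitaul {D,P}; 3:stuklaix {P,D}; 4:vreesnaa {P}; 5:zeirouk {V,C}; 6:drulaut {D,R}; 7:zristaunt {V}; 8:thia {V}; 9:nouprox {D}.
Rule 4 cannot be satisfied by any choice of tags from the lexicon.
So there is no consistent tagging.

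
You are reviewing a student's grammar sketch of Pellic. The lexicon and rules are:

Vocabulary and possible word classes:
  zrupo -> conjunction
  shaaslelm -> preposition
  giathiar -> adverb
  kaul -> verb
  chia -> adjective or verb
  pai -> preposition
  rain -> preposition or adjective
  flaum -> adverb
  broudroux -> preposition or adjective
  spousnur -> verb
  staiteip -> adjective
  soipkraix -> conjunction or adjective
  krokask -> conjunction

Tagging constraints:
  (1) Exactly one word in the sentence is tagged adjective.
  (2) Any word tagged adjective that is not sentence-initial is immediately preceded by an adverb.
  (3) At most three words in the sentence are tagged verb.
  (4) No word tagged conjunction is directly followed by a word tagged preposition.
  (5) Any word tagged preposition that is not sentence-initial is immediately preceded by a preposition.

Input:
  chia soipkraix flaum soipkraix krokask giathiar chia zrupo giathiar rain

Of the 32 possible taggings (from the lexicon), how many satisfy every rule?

Candidates per position — 1:chia {adjective,verb}; 2:soipkraix {conjunction,adjective}; 3:flaum {adverb}; 4:soipkraix {conjunction,adjective}; 5:krokask {conjunction}; 6:giathiar {adverb}; 7:chia {adjective,verb}; 8:zrupo {conjunction}; 9:giathiar {adverb}; 10:rain {preposition,adjective}.
There are 32 candidate sequences in total.
The sequences that satisfy every rule: verb conjunction adverb conjunction conjunction adverb verb conjunction adverb adjective.
Count = 1.

1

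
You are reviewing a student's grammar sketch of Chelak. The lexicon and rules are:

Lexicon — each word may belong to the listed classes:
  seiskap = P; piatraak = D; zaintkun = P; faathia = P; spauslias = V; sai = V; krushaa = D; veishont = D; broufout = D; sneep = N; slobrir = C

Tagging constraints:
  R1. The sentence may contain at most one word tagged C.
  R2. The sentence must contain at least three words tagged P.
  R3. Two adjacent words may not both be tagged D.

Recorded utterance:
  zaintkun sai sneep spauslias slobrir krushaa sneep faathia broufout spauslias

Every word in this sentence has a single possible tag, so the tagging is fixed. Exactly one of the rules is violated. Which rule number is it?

Fixed tagging: P V N V C D N P D V.
Applying the rules: R1 ok, R2 fails, R3 ok.
Only rule 2 fails.

2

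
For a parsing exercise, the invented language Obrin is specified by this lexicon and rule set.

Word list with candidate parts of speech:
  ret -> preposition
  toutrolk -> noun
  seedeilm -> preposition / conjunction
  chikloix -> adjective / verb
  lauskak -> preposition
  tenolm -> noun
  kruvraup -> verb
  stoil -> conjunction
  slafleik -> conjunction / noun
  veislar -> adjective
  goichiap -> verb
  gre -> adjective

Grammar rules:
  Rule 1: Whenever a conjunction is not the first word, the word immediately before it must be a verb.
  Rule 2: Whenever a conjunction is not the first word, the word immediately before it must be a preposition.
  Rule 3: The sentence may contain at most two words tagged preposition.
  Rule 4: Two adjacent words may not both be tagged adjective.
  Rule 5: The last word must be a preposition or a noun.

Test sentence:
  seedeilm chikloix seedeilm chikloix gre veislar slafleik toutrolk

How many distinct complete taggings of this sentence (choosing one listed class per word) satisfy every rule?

0

Candidates per position — 1:seedeilm {preposition,conjunction}; 2:chikloix {adjective,verb}; 3:seedeilm {preposition,conjunction}; 4:chikloix {adjective,verb}; 5:gre {adjective}; 6:veislar {adjective}; 7:slafleik {conjunction,noun}; 8:toutrolk {noun}.
There are 32 candidate sequences in total.
Rule 4 cannot be satisfied by any choice of tags from the lexicon.
So there is no consistent tagging.
Count = 0.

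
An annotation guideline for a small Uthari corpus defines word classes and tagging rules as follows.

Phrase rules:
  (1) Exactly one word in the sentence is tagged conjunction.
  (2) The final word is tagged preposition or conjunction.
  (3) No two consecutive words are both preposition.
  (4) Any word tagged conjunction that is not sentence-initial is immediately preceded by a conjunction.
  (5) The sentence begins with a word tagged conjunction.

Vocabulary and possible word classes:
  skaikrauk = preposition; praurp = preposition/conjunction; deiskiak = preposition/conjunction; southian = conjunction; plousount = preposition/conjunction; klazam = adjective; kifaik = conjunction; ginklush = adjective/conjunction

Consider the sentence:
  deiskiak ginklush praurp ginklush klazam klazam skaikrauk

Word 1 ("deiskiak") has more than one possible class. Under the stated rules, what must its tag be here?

conjunction

Candidates per position — 1:deiskiak {preposition,conjunction}; 2:ginklush {adjective,conjunction}; 3:praurp {preposition,conjunction}; 4:ginklush {adjective,conjunction}; 5:klazam {adjective}; 6:klazam {adjective}; 7:skaikrauk {preposition}.
If word 1 were preposition, no tagging could satisfy rule 5; so word 1 is conjunction.
If word 2 were conjunction, no tagging could satisfy rule 1; so word 2 is adjective.
If word 3 were conjunction, no tagging could satisfy rule 1; so word 3 is preposition.
If word 4 were conjunction, no tagging could satisfy rule 1; so word 4 is adjective.
That leaves exactly one tagging: conjunction adjective preposition adjective adjective adjective preposition.
Check: rule 1 ok; rule 2 ok; rule 3 ok; rule 4 ok; rule 5 ok.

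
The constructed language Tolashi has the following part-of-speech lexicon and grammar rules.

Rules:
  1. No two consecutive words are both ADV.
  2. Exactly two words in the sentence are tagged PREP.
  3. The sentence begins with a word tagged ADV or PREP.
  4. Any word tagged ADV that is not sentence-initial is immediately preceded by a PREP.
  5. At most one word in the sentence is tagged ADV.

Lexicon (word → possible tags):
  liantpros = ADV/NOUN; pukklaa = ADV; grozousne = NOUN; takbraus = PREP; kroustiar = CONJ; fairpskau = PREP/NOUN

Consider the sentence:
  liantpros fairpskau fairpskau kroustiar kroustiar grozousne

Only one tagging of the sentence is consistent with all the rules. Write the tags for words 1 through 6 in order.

Candidates per position — 1:liantpros {ADV,NOUN}; 2:fairpskau {PREP,NOUN}; 3:fairpskau {PREP,NOUN}; 4:kroustiar {CONJ}; 5:kroustiar {CONJ}; 6:grozousne {NOUN}.
Position 1: NOUN is ruled out by rule 3; that leaves ADV.
Position 2: NOUN is ruled out by rule 2; that leaves PREP.
Position 3: NOUN is ruled out by rule 2; that leaves PREP.
The only consistent sequence is: ADV PREP PREP CONJ CONJ NOUN.
Checking: rule 1 ok; rule 2 ok; rule 3 ok; rule 4 ok; rule 5 ok.

ADV PREP PREP CONJ CONJ NOUN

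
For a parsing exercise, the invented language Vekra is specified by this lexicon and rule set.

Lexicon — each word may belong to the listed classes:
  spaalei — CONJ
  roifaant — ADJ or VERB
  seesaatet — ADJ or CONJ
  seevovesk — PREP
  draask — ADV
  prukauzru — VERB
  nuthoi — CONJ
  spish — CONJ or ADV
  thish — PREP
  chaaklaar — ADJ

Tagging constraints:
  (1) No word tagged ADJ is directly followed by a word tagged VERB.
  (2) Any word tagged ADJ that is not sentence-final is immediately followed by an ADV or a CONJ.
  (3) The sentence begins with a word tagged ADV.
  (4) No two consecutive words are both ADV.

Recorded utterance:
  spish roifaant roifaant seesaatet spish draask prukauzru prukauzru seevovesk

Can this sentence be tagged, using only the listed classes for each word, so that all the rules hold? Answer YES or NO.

YES

Candidates per position — 1:spish {CONJ,ADV}; 2:roifaant {ADJ,VERB}; 3:roifaant {ADJ,VERB}; 4:seesaatet {ADJ,CONJ}; 5:spish {CONJ,ADV}; 6:draask {ADV}; 7:prukauzru {VERB}; 8:prukauzru {VERB}; 9:seevovesk {PREP}.
One satisfying assignment: ADV VERB ADJ CONJ CONJ ADV VERB VERB PREP.
Rule-by-rule: rule 1 satisfied; rule 2 satisfied; rule 3 satisfied; rule 4 satisfied.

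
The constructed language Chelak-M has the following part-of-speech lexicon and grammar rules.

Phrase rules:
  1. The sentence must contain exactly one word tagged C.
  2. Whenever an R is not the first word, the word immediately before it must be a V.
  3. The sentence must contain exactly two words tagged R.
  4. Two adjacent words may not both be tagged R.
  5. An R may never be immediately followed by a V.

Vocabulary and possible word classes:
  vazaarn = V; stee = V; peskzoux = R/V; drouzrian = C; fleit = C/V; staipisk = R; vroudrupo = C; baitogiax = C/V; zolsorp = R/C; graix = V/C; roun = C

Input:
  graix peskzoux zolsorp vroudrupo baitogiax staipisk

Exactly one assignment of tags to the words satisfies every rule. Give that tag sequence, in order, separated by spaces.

V V R C V R

Candidates per position — 1:graix {V,C}; 2:peskzoux {R,V}; 3:zolsorp {R,C}; 4:vroudrupo {C}; 5:baitogiax {C,V}; 6:staipisk {R}.
At position 1, choosing C makes rule 1 impossible to satisfy; hence V.
At position 3, choosing C makes rule 1 impossible to satisfy; hence R.
At position 5, choosing C makes rule 1 impossible to satisfy; hence V.
At position 2, choosing R makes rule 2 impossible to satisfy; hence V.
The only consistent sequence is: V V R C V R.
Rule-by-rule: rule 1 ✓; rule 2 ✓; rule 3 ✓; rule 4 ✓; rule 5 ✓.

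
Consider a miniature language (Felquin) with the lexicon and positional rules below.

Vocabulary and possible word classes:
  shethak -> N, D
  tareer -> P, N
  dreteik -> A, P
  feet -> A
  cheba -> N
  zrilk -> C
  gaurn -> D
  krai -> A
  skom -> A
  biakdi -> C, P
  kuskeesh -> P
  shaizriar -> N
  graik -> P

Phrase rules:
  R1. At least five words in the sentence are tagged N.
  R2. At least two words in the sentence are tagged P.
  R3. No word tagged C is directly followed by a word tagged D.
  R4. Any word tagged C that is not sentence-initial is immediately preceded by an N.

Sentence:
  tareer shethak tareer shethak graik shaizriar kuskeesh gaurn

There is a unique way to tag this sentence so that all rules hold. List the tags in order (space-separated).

Candidates per position — 1:tareer {P,N}; 2:shethak {N,D}; 3:tareer {P,N}; 4:shethak {N,D}; 5:graik {P}; 6:shaizriar {N}; 7:kuskeesh {P}; 8:gaurn {D}.
Word 1 cannot be P — rule 1 would then fail for every completion. It is N.
Word 2 cannot be D — rule 1 would then fail for every completion. It is N.
Word 3 cannot be P — rule 1 would then fail for every completion. It is N.
Word 4 cannot be D — rule 1 would then fail for every completion. It is N.
That leaves exactly one tagging: N N N N P N P D.
Rule-by-rule: rule 1 ✓; rule 2 ✓; rule 3 ✓; rule 4 ✓.

N N N N P N P D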